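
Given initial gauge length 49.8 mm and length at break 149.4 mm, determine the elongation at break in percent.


Elongation = (Lf - L0) / L0 * 100
= (149.4 - 49.8) / 49.8 * 100
= 99.6 / 49.8 * 100
= 200.0%

200.0%


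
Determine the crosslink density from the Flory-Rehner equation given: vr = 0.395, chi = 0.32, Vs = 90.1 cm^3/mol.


ln(1 - vr) = ln(1 - 0.395) = -0.5025
Numerator = -((-0.5025) + 0.395 + 0.32 * 0.395^2) = 0.0576
Denominator = 90.1 * (0.395^(1/3) - 0.395/2) = 48.3137
nu = 0.0576 / 48.3137 = 0.0012 mol/cm^3

0.0012 mol/cm^3


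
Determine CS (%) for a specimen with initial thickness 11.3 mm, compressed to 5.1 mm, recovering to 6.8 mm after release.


CS = (t0 - recovered) / (t0 - ts) * 100
= (11.3 - 6.8) / (11.3 - 5.1) * 100
= 4.5 / 6.2 * 100
= 72.6%

72.6%


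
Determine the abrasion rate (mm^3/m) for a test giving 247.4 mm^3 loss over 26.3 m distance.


Rate = volume_loss / distance
= 247.4 / 26.3
= 9.407 mm^3/m

9.407 mm^3/m


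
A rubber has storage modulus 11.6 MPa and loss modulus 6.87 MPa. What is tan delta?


tan delta = E'' / E'
= 6.87 / 11.6
= 0.5922

tan delta = 0.5922


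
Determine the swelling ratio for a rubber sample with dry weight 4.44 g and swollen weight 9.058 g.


Q = W_swollen / W_dry
Q = 9.058 / 4.44
Q = 2.04

Q = 2.04


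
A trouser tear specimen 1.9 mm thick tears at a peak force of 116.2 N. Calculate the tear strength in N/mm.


Tear strength = force / thickness
= 116.2 / 1.9
= 61.16 N/mm

61.16 N/mm


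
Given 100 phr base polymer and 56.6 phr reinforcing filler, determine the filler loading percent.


Filler % = filler / (rubber + filler) * 100
= 56.6 / (100 + 56.6) * 100
= 56.6 / 156.6 * 100
= 36.14%

36.14%


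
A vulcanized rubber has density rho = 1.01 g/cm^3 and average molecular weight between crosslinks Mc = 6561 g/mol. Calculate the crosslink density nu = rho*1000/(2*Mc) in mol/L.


nu = rho * 1000 / (2 * Mc)
nu = 1.01 * 1000 / (2 * 6561)
nu = 1010.0 / 13122
nu = 0.0770 mol/L

0.0770 mol/L


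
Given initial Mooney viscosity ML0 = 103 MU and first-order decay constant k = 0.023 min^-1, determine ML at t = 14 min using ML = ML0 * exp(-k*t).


ML = ML0 * exp(-k * t)
ML = 103 * exp(-0.023 * 14)
ML = 103 * 0.7247
ML = 74.64 MU

74.64 MU


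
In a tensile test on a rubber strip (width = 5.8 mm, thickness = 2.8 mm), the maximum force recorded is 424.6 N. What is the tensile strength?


Area = width * thickness = 5.8 * 2.8 = 16.24 mm^2
TS = force / area = 424.6 / 16.24 = 26.15 MPa

26.15 MPa


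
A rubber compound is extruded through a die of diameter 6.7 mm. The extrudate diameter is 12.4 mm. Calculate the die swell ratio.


Die swell ratio = D_extrudate / D_die
= 12.4 / 6.7
= 1.851

Die swell = 1.851


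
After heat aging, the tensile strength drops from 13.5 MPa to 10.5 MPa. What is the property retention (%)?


Retention = aged / original * 100
= 10.5 / 13.5 * 100
= 77.8%

77.8%


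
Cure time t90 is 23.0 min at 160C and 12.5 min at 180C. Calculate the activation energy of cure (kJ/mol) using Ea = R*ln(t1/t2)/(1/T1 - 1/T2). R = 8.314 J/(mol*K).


T1 = 433.15 K, T2 = 453.15 K
1/T1 - 1/T2 = 1.0189e-04
ln(t1/t2) = ln(23.0/12.5) = 0.6098
Ea = 8.314 * 0.6098 / 1.0189e-04 = 49753.4530 J/mol
Ea = 49.75 kJ/mol

49.75 kJ/mol


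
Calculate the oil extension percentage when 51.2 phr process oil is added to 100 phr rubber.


Oil % = oil / (100 + oil) * 100
= 51.2 / (100 + 51.2) * 100
= 51.2 / 151.2 * 100
= 33.86%

33.86%


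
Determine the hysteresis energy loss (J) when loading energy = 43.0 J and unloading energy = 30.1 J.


Hysteresis loss = loading - unloading
= 43.0 - 30.1
= 12.9 J

12.9 J


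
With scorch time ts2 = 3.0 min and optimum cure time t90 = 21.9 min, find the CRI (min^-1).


CRI = 100 / (t90 - ts2)
= 100 / (21.9 - 3.0)
= 100 / 18.9
= 5.29 min^-1

5.29 min^-1


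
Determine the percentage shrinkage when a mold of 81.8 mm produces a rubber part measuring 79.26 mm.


Shrinkage = (mold - part) / mold * 100
= (81.8 - 79.26) / 81.8 * 100
= 2.54 / 81.8 * 100
= 3.11%

3.11%


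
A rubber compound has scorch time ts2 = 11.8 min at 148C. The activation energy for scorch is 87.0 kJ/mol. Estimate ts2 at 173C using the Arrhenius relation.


Convert temperatures: T1 = 148 + 273.15 = 421.15 K, T2 = 173 + 273.15 = 446.15 K
ts2_new = 11.8 * exp(87000 / 8.314 * (1/446.15 - 1/421.15))
1/T2 - 1/T1 = -1.3305e-04
ts2_new = 2.93 min

2.93 min


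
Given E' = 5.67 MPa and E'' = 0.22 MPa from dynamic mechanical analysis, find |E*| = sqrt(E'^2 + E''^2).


|E*| = sqrt(E'^2 + E''^2)
= sqrt(5.67^2 + 0.22^2)
= sqrt(32.1489 + 0.0484)
= 5.674 MPa

5.674 MPa


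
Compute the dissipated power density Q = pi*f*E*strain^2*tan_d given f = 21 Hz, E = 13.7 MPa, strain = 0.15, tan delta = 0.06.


Q = pi * f * E * strain^2 * tan_d
= pi * 21 * 13.7 * 0.15^2 * 0.06
= pi * 21 * 13.7 * 0.0225 * 0.06
= 1.2202

Q = 1.2202


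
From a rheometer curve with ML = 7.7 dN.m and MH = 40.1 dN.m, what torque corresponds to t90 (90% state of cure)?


M90 = ML + 0.9 * (MH - ML)
M90 = 7.7 + 0.9 * (40.1 - 7.7)
M90 = 7.7 + 0.9 * 32.4
M90 = 36.86 dN.m

36.86 dN.m


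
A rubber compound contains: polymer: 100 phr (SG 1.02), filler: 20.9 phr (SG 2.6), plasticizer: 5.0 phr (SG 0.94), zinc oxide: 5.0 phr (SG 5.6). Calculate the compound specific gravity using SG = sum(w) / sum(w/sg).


Sum of weights = 130.9
Volume contributions:
  polymer: 100/1.02 = 98.0392
  filler: 20.9/2.6 = 8.0385
  plasticizer: 5.0/0.94 = 5.3191
  zinc oxide: 5.0/5.6 = 0.8929
Sum of volumes = 112.2897
SG = 130.9 / 112.2897 = 1.166

SG = 1.166


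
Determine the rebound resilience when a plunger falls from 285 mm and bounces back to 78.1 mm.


Resilience = h_rebound / h_drop * 100
= 78.1 / 285 * 100
= 27.4%

27.4%


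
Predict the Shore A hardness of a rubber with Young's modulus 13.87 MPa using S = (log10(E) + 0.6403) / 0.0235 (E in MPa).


log10(E) = 0.0235*S - 0.6403  =>  S = (log10(E) + 0.6403) / 0.0235
log10(13.87) = 1.142076
S = (1.142076 + 0.6403) / 0.0235 = 1.782376 / 0.0235
S = 75.8

Shore A = 75.8


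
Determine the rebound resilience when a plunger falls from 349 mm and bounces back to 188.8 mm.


Resilience = h_rebound / h_drop * 100
= 188.8 / 349 * 100
= 54.1%

54.1%


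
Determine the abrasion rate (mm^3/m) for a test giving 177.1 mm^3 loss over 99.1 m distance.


Rate = volume_loss / distance
= 177.1 / 99.1
= 1.787 mm^3/m

1.787 mm^3/m


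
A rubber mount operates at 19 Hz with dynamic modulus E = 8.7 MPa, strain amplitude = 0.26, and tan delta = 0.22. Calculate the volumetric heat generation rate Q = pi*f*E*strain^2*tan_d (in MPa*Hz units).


Q = pi * f * E * strain^2 * tan_d
= pi * 19 * 8.7 * 0.26^2 * 0.22
= pi * 19 * 8.7 * 0.0676 * 0.22
= 7.7231

Q = 7.7231


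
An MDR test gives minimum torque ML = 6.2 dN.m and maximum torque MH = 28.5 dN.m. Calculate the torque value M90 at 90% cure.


M90 = ML + 0.9 * (MH - ML)
M90 = 6.2 + 0.9 * (28.5 - 6.2)
M90 = 6.2 + 0.9 * 22.3
M90 = 26.27 dN.m

26.27 dN.m


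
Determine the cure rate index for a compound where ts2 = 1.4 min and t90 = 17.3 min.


CRI = 100 / (t90 - ts2)
= 100 / (17.3 - 1.4)
= 100 / 15.9
= 6.29 min^-1

6.29 min^-1


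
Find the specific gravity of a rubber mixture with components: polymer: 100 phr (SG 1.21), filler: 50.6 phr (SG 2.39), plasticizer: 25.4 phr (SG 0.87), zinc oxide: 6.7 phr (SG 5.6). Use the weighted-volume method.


Sum of weights = 182.7
Volume contributions:
  polymer: 100/1.21 = 82.6446
  filler: 50.6/2.39 = 21.1715
  plasticizer: 25.4/0.87 = 29.1954
  zinc oxide: 6.7/5.6 = 1.1964
Sum of volumes = 134.2080
SG = 182.7 / 134.2080 = 1.361

SG = 1.361


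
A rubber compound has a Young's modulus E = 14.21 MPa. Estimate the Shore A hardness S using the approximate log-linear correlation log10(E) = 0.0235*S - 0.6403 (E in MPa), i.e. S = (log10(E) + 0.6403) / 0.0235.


log10(E) = 0.0235*S - 0.6403  =>  S = (log10(E) + 0.6403) / 0.0235
log10(14.21) = 1.152594
S = (1.152594 + 0.6403) / 0.0235 = 1.792894 / 0.0235
S = 76.3

Shore A = 76.3


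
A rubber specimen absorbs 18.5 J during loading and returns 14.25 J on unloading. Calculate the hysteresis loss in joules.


Hysteresis loss = loading - unloading
= 18.5 - 14.25
= 4.25 J

4.25 J


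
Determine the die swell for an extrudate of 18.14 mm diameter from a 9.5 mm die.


Die swell ratio = D_extrudate / D_die
= 18.14 / 9.5
= 1.909

Die swell = 1.909


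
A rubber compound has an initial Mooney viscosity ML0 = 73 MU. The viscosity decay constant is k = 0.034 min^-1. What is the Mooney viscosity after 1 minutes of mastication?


ML = ML0 * exp(-k * t)
ML = 73 * exp(-0.034 * 1)
ML = 73 * 0.9666
ML = 70.56 MU

70.56 MU


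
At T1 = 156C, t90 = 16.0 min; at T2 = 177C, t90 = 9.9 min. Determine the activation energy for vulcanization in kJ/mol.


T1 = 429.15 K, T2 = 450.15 K
1/T1 - 1/T2 = 1.0871e-04
ln(t1/t2) = ln(16.0/9.9) = 0.4801
Ea = 8.314 * 0.4801 / 1.0871e-04 = 36715.3065 J/mol
Ea = 36.72 kJ/mol

36.72 kJ/mol


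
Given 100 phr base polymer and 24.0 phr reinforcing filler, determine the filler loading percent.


Filler % = filler / (rubber + filler) * 100
= 24.0 / (100 + 24.0) * 100
= 24.0 / 124.0 * 100
= 19.35%

19.35%


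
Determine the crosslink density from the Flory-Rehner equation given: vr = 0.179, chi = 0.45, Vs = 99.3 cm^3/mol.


ln(1 - vr) = ln(1 - 0.179) = -0.1972
Numerator = -((-0.1972) + 0.179 + 0.45 * 0.179^2) = 0.0038
Denominator = 99.3 * (0.179^(1/3) - 0.179/2) = 47.0756
nu = 0.0038 / 47.0756 = 8.1013e-05 mol/cm^3

8.1013e-05 mol/cm^3


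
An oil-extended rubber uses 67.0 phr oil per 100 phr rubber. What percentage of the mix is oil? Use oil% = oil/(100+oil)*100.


Oil % = oil / (100 + oil) * 100
= 67.0 / (100 + 67.0) * 100
= 67.0 / 167.0 * 100
= 40.12%

40.12%


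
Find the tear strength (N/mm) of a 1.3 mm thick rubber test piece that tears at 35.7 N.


Tear strength = force / thickness
= 35.7 / 1.3
= 27.46 N/mm

27.46 N/mm


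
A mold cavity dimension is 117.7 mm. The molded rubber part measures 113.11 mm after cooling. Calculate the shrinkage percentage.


Shrinkage = (mold - part) / mold * 100
= (117.7 - 113.11) / 117.7 * 100
= 4.59 / 117.7 * 100
= 3.9%

3.9%


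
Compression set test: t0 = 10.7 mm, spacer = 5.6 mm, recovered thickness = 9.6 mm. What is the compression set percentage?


CS = (t0 - recovered) / (t0 - ts) * 100
= (10.7 - 9.6) / (10.7 - 5.6) * 100
= 1.1 / 5.1 * 100
= 21.6%

21.6%


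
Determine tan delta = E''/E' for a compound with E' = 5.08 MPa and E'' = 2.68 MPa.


tan delta = E'' / E'
= 2.68 / 5.08
= 0.5276

tan delta = 0.5276


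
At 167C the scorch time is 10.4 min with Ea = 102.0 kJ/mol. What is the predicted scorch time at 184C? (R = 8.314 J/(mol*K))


Convert temperatures: T1 = 167 + 273.15 = 440.15 K, T2 = 184 + 273.15 = 457.15 K
ts2_new = 10.4 * exp(102000 / 8.314 * (1/457.15 - 1/440.15))
1/T2 - 1/T1 = -8.4487e-05
ts2_new = 3.69 min

3.69 min


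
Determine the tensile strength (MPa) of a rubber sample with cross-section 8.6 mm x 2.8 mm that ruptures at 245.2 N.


Area = width * thickness = 8.6 * 2.8 = 24.08 mm^2
TS = force / area = 245.2 / 24.08 = 10.18 MPa

10.18 MPa


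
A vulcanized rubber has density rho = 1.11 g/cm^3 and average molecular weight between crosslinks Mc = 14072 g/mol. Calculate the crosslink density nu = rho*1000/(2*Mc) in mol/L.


nu = rho * 1000 / (2 * Mc)
nu = 1.11 * 1000 / (2 * 14072)
nu = 1110.0 / 28144
nu = 0.0394 mol/L

0.0394 mol/L


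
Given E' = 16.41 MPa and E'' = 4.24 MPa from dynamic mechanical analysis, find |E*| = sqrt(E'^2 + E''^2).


|E*| = sqrt(E'^2 + E''^2)
= sqrt(16.41^2 + 4.24^2)
= sqrt(269.2881 + 17.9776)
= 16.949 MPa

16.949 MPa


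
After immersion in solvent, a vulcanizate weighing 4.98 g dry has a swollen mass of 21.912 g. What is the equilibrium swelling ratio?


Q = W_swollen / W_dry
Q = 21.912 / 4.98
Q = 4.4

Q = 4.4


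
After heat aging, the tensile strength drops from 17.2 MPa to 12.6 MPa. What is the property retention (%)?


Retention = aged / original * 100
= 12.6 / 17.2 * 100
= 73.3%

73.3%


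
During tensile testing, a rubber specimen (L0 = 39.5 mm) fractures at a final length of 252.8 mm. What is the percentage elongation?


Elongation = (Lf - L0) / L0 * 100
= (252.8 - 39.5) / 39.5 * 100
= 213.3 / 39.5 * 100
= 540.0%

540.0%


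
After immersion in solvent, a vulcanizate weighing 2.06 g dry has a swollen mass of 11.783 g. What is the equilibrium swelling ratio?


Q = W_swollen / W_dry
Q = 11.783 / 2.06
Q = 5.72

Q = 5.72


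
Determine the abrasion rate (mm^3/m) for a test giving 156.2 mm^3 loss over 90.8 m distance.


Rate = volume_loss / distance
= 156.2 / 90.8
= 1.72 mm^3/m

1.72 mm^3/m


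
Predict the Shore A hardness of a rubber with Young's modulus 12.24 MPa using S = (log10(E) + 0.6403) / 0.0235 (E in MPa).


log10(E) = 0.0235*S - 0.6403  =>  S = (log10(E) + 0.6403) / 0.0235
log10(12.24) = 1.087781
S = (1.087781 + 0.6403) / 0.0235 = 1.728081 / 0.0235
S = 73.5

Shore A = 73.5


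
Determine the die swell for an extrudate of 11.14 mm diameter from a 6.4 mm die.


Die swell ratio = D_extrudate / D_die
= 11.14 / 6.4
= 1.741

Die swell = 1.741


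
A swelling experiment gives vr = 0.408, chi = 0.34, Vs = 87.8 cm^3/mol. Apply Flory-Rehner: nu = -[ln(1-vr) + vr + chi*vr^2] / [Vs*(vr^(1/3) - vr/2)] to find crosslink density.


ln(1 - vr) = ln(1 - 0.408) = -0.5242
Numerator = -((-0.5242) + 0.408 + 0.34 * 0.408^2) = 0.0597
Denominator = 87.8 * (0.408^(1/3) - 0.408/2) = 47.2088
nu = 0.0597 / 47.2088 = 0.0013 mol/cm^3

0.0013 mol/cm^3


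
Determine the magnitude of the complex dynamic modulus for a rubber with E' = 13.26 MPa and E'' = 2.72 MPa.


|E*| = sqrt(E'^2 + E''^2)
= sqrt(13.26^2 + 2.72^2)
= sqrt(175.8276 + 7.3984)
= 13.536 MPa

13.536 MPa


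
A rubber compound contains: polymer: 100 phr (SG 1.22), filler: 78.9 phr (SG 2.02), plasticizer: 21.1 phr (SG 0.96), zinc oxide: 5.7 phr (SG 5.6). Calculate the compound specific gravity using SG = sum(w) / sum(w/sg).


Sum of weights = 205.7
Volume contributions:
  polymer: 100/1.22 = 81.9672
  filler: 78.9/2.02 = 39.0594
  plasticizer: 21.1/0.96 = 21.9792
  zinc oxide: 5.7/5.6 = 1.0179
Sum of volumes = 144.0236
SG = 205.7 / 144.0236 = 1.428

SG = 1.428


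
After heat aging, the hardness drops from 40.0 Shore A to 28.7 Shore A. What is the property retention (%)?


Retention = aged / original * 100
= 28.7 / 40.0 * 100
= 71.8%

71.8%


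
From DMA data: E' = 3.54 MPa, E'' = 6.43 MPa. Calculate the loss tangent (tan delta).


tan delta = E'' / E'
= 6.43 / 3.54
= 1.8164

tan delta = 1.8164


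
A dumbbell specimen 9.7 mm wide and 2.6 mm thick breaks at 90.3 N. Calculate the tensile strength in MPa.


Area = width * thickness = 9.7 * 2.6 = 25.22 mm^2
TS = force / area = 90.3 / 25.22 = 3.58 MPa

3.58 MPa


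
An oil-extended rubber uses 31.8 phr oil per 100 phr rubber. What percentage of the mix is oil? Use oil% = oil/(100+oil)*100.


Oil % = oil / (100 + oil) * 100
= 31.8 / (100 + 31.8) * 100
= 31.8 / 131.8 * 100
= 24.13%

24.13%


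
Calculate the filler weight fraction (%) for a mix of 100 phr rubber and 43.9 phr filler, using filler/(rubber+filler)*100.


Filler % = filler / (rubber + filler) * 100
= 43.9 / (100 + 43.9) * 100
= 43.9 / 143.9 * 100
= 30.51%

30.51%


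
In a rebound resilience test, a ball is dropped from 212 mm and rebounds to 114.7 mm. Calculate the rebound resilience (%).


Resilience = h_rebound / h_drop * 100
= 114.7 / 212 * 100
= 54.1%

54.1%


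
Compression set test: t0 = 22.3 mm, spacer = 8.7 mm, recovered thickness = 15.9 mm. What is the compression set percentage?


CS = (t0 - recovered) / (t0 - ts) * 100
= (22.3 - 15.9) / (22.3 - 8.7) * 100
= 6.4 / 13.6 * 100
= 47.1%

47.1%


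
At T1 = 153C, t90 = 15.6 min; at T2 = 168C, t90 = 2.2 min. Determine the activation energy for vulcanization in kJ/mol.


T1 = 426.15 K, T2 = 441.15 K
1/T1 - 1/T2 = 7.9789e-05
ln(t1/t2) = ln(15.6/2.2) = 1.9588
Ea = 8.314 * 1.9588 / 7.9789e-05 = 204108.2870 J/mol
Ea = 204.11 kJ/mol

204.11 kJ/mol


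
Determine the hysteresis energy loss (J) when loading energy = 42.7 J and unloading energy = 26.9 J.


Hysteresis loss = loading - unloading
= 42.7 - 26.9
= 15.8 J

15.8 J


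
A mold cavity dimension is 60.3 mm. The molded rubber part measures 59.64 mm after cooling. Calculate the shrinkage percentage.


Shrinkage = (mold - part) / mold * 100
= (60.3 - 59.64) / 60.3 * 100
= 0.66 / 60.3 * 100
= 1.09%

1.09%


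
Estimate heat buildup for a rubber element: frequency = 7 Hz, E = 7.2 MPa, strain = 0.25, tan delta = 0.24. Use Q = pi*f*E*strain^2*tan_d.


Q = pi * f * E * strain^2 * tan_d
= pi * 7 * 7.2 * 0.25^2 * 0.24
= pi * 7 * 7.2 * 0.0625 * 0.24
= 2.3750

Q = 2.3750


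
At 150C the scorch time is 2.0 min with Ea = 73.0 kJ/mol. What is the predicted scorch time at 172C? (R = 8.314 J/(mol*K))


Convert temperatures: T1 = 150 + 273.15 = 423.15 K, T2 = 172 + 273.15 = 445.15 K
ts2_new = 2.0 * exp(73000 / 8.314 * (1/445.15 - 1/423.15))
1/T2 - 1/T1 = -1.1679e-04
ts2_new = 0.72 min

0.72 min


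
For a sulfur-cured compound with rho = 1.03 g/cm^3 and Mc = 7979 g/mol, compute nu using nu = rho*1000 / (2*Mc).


nu = rho * 1000 / (2 * Mc)
nu = 1.03 * 1000 / (2 * 7979)
nu = 1030.0 / 15958
nu = 0.0645 mol/L

0.0645 mol/L


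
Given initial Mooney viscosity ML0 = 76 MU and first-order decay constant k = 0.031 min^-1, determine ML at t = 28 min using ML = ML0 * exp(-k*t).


ML = ML0 * exp(-k * t)
ML = 76 * exp(-0.031 * 28)
ML = 76 * 0.4198
ML = 31.9 MU

31.9 MU


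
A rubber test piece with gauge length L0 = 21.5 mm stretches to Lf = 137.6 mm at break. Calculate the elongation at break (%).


Elongation = (Lf - L0) / L0 * 100
= (137.6 - 21.5) / 21.5 * 100
= 116.1 / 21.5 * 100
= 540.0%

540.0%


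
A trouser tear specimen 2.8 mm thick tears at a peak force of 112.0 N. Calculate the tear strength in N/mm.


Tear strength = force / thickness
= 112.0 / 2.8
= 40.0 N/mm

40.0 N/mm


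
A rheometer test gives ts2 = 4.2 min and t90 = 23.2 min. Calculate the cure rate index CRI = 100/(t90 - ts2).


CRI = 100 / (t90 - ts2)
= 100 / (23.2 - 4.2)
= 100 / 19.0
= 5.26 min^-1

5.26 min^-1


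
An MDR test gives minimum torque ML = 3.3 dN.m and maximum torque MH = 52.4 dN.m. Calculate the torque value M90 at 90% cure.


M90 = ML + 0.9 * (MH - ML)
M90 = 3.3 + 0.9 * (52.4 - 3.3)
M90 = 3.3 + 0.9 * 49.1
M90 = 47.49 dN.m

47.49 dN.m


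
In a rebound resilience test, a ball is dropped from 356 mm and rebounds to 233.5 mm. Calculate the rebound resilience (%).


Resilience = h_rebound / h_drop * 100
= 233.5 / 356 * 100
= 65.6%

65.6%


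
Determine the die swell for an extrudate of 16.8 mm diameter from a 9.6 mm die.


Die swell ratio = D_extrudate / D_die
= 16.8 / 9.6
= 1.75

Die swell = 1.75


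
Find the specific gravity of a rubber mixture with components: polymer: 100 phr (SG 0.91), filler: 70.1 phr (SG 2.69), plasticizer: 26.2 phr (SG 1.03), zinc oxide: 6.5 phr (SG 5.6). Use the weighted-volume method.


Sum of weights = 202.8
Volume contributions:
  polymer: 100/0.91 = 109.8901
  filler: 70.1/2.69 = 26.0595
  plasticizer: 26.2/1.03 = 25.4369
  zinc oxide: 6.5/5.6 = 1.1607
Sum of volumes = 162.5472
SG = 202.8 / 162.5472 = 1.248

SG = 1.248


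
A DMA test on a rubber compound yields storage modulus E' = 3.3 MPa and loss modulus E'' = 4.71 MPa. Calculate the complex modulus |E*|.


|E*| = sqrt(E'^2 + E''^2)
= sqrt(3.3^2 + 4.71^2)
= sqrt(10.8900 + 22.1841)
= 5.751 MPa

5.751 MPa


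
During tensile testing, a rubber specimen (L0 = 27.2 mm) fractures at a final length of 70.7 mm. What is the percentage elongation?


Elongation = (Lf - L0) / L0 * 100
= (70.7 - 27.2) / 27.2 * 100
= 43.5 / 27.2 * 100
= 159.9%

159.9%


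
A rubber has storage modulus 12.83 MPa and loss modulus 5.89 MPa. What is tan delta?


tan delta = E'' / E'
= 5.89 / 12.83
= 0.4591

tan delta = 0.4591


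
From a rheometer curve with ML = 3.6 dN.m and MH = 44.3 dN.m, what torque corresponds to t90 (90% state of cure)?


M90 = ML + 0.9 * (MH - ML)
M90 = 3.6 + 0.9 * (44.3 - 3.6)
M90 = 3.6 + 0.9 * 40.7
M90 = 40.23 dN.m

40.23 dN.m


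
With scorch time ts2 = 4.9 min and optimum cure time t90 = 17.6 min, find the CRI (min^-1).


CRI = 100 / (t90 - ts2)
= 100 / (17.6 - 4.9)
= 100 / 12.7
= 7.87 min^-1

7.87 min^-1


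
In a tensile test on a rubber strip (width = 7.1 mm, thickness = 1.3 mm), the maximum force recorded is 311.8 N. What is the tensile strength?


Area = width * thickness = 7.1 * 1.3 = 9.23 mm^2
TS = force / area = 311.8 / 9.23 = 33.78 MPa

33.78 MPa


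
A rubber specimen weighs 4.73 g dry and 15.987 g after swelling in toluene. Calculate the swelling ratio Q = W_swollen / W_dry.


Q = W_swollen / W_dry
Q = 15.987 / 4.73
Q = 3.38

Q = 3.38


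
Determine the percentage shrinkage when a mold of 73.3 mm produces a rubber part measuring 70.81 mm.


Shrinkage = (mold - part) / mold * 100
= (73.3 - 70.81) / 73.3 * 100
= 2.49 / 73.3 * 100
= 3.4%

3.4%


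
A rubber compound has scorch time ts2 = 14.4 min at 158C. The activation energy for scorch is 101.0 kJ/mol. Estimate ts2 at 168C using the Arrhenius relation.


Convert temperatures: T1 = 158 + 273.15 = 431.15 K, T2 = 168 + 273.15 = 441.15 K
ts2_new = 14.4 * exp(101000 / 8.314 * (1/441.15 - 1/431.15))
1/T2 - 1/T1 = -5.2576e-05
ts2_new = 7.6 min

7.6 min


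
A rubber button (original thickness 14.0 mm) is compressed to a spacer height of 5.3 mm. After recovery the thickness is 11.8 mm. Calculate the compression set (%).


CS = (t0 - recovered) / (t0 - ts) * 100
= (14.0 - 11.8) / (14.0 - 5.3) * 100
= 2.2 / 8.7 * 100
= 25.3%

25.3%


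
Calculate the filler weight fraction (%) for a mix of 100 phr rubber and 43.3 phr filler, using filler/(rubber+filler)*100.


Filler % = filler / (rubber + filler) * 100
= 43.3 / (100 + 43.3) * 100
= 43.3 / 143.3 * 100
= 30.22%

30.22%


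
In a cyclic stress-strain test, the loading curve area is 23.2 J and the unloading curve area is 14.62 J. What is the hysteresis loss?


Hysteresis loss = loading - unloading
= 23.2 - 14.62
= 8.58 J

8.58 J


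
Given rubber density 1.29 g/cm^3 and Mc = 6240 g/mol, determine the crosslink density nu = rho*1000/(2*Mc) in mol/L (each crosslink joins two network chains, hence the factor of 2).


nu = rho * 1000 / (2 * Mc)
nu = 1.29 * 1000 / (2 * 6240)
nu = 1290.0 / 12480
nu = 0.1034 mol/L

0.1034 mol/L


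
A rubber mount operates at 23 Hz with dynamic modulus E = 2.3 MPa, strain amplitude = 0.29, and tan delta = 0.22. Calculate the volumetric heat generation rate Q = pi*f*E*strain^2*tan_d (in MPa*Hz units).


Q = pi * f * E * strain^2 * tan_d
= pi * 23 * 2.3 * 0.29^2 * 0.22
= pi * 23 * 2.3 * 0.0841 * 0.22
= 3.0749

Q = 3.0749


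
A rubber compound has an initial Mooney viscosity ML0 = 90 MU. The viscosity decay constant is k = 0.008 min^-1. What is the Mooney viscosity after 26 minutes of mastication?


ML = ML0 * exp(-k * t)
ML = 90 * exp(-0.008 * 26)
ML = 90 * 0.8122
ML = 73.1 MU

73.1 MU


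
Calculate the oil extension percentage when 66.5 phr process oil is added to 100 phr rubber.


Oil % = oil / (100 + oil) * 100
= 66.5 / (100 + 66.5) * 100
= 66.5 / 166.5 * 100
= 39.94%

39.94%


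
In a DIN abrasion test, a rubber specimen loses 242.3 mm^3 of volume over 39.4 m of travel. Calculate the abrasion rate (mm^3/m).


Rate = volume_loss / distance
= 242.3 / 39.4
= 6.15 mm^3/m

6.15 mm^3/m


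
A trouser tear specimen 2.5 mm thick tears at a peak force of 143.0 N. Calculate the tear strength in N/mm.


Tear strength = force / thickness
= 143.0 / 2.5
= 57.2 N/mm

57.2 N/mm


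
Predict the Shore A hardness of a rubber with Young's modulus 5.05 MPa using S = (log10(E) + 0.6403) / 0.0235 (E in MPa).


log10(E) = 0.0235*S - 0.6403  =>  S = (log10(E) + 0.6403) / 0.0235
log10(5.05) = 0.703291
S = (0.703291 + 0.6403) / 0.0235 = 1.343591 / 0.0235
S = 57.2

Shore A = 57.2


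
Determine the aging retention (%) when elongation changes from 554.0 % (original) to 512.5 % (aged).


Retention = aged / original * 100
= 512.5 / 554.0 * 100
= 92.5%

92.5%


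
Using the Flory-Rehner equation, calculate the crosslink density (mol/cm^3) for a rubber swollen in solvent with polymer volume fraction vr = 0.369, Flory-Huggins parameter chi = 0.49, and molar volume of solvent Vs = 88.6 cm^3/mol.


ln(1 - vr) = ln(1 - 0.369) = -0.4604
Numerator = -((-0.4604) + 0.369 + 0.49 * 0.369^2) = 0.0247
Denominator = 88.6 * (0.369^(1/3) - 0.369/2) = 47.2024
nu = 0.0247 / 47.2024 = 5.2393e-04 mol/cm^3

5.2393e-04 mol/cm^3


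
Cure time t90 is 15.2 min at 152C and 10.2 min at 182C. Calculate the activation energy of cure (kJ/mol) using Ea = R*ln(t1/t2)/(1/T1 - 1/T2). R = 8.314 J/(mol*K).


T1 = 425.15 K, T2 = 455.15 K
1/T1 - 1/T2 = 1.5503e-04
ln(t1/t2) = ln(15.2/10.2) = 0.3989
Ea = 8.314 * 0.3989 / 1.5503e-04 = 21392.3218 J/mol
Ea = 21.39 kJ/mol

21.39 kJ/mol


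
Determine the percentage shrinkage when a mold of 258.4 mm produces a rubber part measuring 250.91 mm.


Shrinkage = (mold - part) / mold * 100
= (258.4 - 250.91) / 258.4 * 100
= 7.49 / 258.4 * 100
= 2.9%

2.9%


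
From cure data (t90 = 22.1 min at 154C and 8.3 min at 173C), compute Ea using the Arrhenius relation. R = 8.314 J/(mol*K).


T1 = 427.15 K, T2 = 446.15 K
1/T1 - 1/T2 = 9.9699e-05
ln(t1/t2) = ln(22.1/8.3) = 0.9793
Ea = 8.314 * 0.9793 / 9.9699e-05 = 81666.3752 J/mol
Ea = 81.67 kJ/mol

81.67 kJ/mol


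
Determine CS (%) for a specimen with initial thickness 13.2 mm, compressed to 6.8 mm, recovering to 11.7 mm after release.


CS = (t0 - recovered) / (t0 - ts) * 100
= (13.2 - 11.7) / (13.2 - 6.8) * 100
= 1.5 / 6.4 * 100
= 23.4%

23.4%


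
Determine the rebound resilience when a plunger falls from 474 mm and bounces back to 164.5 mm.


Resilience = h_rebound / h_drop * 100
= 164.5 / 474 * 100
= 34.7%

34.7%


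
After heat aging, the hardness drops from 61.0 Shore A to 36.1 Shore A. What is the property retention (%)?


Retention = aged / original * 100
= 36.1 / 61.0 * 100
= 59.2%

59.2%


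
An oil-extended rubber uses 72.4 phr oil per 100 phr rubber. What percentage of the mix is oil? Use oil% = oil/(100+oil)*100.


Oil % = oil / (100 + oil) * 100
= 72.4 / (100 + 72.4) * 100
= 72.4 / 172.4 * 100
= 42.0%

42.0%


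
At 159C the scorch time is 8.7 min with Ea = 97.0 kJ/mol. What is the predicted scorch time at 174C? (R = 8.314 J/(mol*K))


Convert temperatures: T1 = 159 + 273.15 = 432.15 K, T2 = 174 + 273.15 = 447.15 K
ts2_new = 8.7 * exp(97000 / 8.314 * (1/447.15 - 1/432.15))
1/T2 - 1/T1 = -7.7625e-05
ts2_new = 3.52 min

3.52 min


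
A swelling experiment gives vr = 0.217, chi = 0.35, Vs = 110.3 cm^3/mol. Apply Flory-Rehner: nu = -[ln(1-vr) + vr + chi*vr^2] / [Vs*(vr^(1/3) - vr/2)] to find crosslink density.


ln(1 - vr) = ln(1 - 0.217) = -0.2446
Numerator = -((-0.2446) + 0.217 + 0.35 * 0.217^2) = 0.0111
Denominator = 110.3 * (0.217^(1/3) - 0.217/2) = 54.3144
nu = 0.0111 / 54.3144 = 2.0513e-04 mol/cm^3

2.0513e-04 mol/cm^3


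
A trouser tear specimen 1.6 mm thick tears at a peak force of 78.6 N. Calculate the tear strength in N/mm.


Tear strength = force / thickness
= 78.6 / 1.6
= 49.12 N/mm

49.12 N/mm


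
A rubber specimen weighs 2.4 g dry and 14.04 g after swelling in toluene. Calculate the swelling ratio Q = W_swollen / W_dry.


Q = W_swollen / W_dry
Q = 14.04 / 2.4
Q = 5.85

Q = 5.85


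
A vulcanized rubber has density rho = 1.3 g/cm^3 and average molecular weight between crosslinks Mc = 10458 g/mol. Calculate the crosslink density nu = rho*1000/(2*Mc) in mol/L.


nu = rho * 1000 / (2 * Mc)
nu = 1.3 * 1000 / (2 * 10458)
nu = 1300.0 / 20916
nu = 0.0622 mol/L

0.0622 mol/L


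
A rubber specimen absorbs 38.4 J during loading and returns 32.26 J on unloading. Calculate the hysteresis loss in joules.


Hysteresis loss = loading - unloading
= 38.4 - 32.26
= 6.14 J

6.14 J


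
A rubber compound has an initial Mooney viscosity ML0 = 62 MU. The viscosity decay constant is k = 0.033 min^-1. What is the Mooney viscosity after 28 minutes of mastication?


ML = ML0 * exp(-k * t)
ML = 62 * exp(-0.033 * 28)
ML = 62 * 0.3969
ML = 24.61 MU

24.61 MU


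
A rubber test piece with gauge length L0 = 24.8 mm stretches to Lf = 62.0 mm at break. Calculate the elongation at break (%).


Elongation = (Lf - L0) / L0 * 100
= (62.0 - 24.8) / 24.8 * 100
= 37.2 / 24.8 * 100
= 150.0%

150.0%


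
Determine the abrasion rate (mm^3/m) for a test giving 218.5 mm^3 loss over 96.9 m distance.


Rate = volume_loss / distance
= 218.5 / 96.9
= 2.255 mm^3/m

2.255 mm^3/m


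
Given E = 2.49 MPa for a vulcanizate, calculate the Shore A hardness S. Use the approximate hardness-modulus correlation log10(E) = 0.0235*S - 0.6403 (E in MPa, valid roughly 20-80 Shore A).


log10(E) = 0.0235*S - 0.6403  =>  S = (log10(E) + 0.6403) / 0.0235
log10(2.49) = 0.396199
S = (0.396199 + 0.6403) / 0.0235 = 1.036499 / 0.0235
S = 44.1

Shore A = 44.1


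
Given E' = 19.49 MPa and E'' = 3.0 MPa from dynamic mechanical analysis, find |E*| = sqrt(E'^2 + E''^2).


|E*| = sqrt(E'^2 + E''^2)
= sqrt(19.49^2 + 3.0^2)
= sqrt(379.8601 + 9.0000)
= 19.72 MPa

19.72 MPa


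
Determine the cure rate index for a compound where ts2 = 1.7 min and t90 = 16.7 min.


CRI = 100 / (t90 - ts2)
= 100 / (16.7 - 1.7)
= 100 / 15.0
= 6.67 min^-1

6.67 min^-1


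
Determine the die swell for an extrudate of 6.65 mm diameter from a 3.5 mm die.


Die swell ratio = D_extrudate / D_die
= 6.65 / 3.5
= 1.9

Die swell = 1.9


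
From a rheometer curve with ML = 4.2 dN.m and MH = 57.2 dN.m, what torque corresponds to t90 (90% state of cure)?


M90 = ML + 0.9 * (MH - ML)
M90 = 4.2 + 0.9 * (57.2 - 4.2)
M90 = 4.2 + 0.9 * 53.0
M90 = 51.9 dN.m

51.9 dN.m


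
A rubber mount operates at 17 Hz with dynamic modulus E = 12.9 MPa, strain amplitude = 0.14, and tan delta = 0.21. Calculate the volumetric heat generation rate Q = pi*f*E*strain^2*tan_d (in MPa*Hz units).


Q = pi * f * E * strain^2 * tan_d
= pi * 17 * 12.9 * 0.14^2 * 0.21
= pi * 17 * 12.9 * 0.0196 * 0.21
= 2.8357

Q = 2.8357


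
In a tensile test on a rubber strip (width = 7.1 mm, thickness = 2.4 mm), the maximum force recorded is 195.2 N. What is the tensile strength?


Area = width * thickness = 7.1 * 2.4 = 17.04 mm^2
TS = force / area = 195.2 / 17.04 = 11.46 MPa

11.46 MPa


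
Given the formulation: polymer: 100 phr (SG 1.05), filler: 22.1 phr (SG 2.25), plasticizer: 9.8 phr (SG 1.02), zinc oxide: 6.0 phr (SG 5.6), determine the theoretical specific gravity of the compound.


Sum of weights = 137.9
Volume contributions:
  polymer: 100/1.05 = 95.2381
  filler: 22.1/2.25 = 9.8222
  plasticizer: 9.8/1.02 = 9.6078
  zinc oxide: 6.0/5.6 = 1.0714
Sum of volumes = 115.7396
SG = 137.9 / 115.7396 = 1.191

SG = 1.191


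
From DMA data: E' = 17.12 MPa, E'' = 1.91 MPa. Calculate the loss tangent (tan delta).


tan delta = E'' / E'
= 1.91 / 17.12
= 0.1116

tan delta = 0.1116


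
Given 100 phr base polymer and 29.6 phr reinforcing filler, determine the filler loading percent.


Filler % = filler / (rubber + filler) * 100
= 29.6 / (100 + 29.6) * 100
= 29.6 / 129.6 * 100
= 22.84%

22.84%


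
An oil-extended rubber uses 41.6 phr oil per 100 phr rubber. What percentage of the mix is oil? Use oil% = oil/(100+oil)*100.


Oil % = oil / (100 + oil) * 100
= 41.6 / (100 + 41.6) * 100
= 41.6 / 141.6 * 100
= 29.38%

29.38%


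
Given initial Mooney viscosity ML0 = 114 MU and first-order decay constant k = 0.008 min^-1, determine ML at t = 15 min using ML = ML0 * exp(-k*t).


ML = ML0 * exp(-k * t)
ML = 114 * exp(-0.008 * 15)
ML = 114 * 0.8869
ML = 101.11 MU

101.11 MU


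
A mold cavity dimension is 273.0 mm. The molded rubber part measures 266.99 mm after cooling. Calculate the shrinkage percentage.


Shrinkage = (mold - part) / mold * 100
= (273.0 - 266.99) / 273.0 * 100
= 6.01 / 273.0 * 100
= 2.2%

2.2%


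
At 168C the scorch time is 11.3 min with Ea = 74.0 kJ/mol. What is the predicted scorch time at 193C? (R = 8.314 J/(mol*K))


Convert temperatures: T1 = 168 + 273.15 = 441.15 K, T2 = 193 + 273.15 = 466.15 K
ts2_new = 11.3 * exp(74000 / 8.314 * (1/466.15 - 1/441.15))
1/T2 - 1/T1 = -1.2157e-04
ts2_new = 3.83 min

3.83 min


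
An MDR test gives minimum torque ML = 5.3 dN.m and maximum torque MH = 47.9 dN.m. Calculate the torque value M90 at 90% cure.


M90 = ML + 0.9 * (MH - ML)
M90 = 5.3 + 0.9 * (47.9 - 5.3)
M90 = 5.3 + 0.9 * 42.6
M90 = 43.64 dN.m

43.64 dN.m


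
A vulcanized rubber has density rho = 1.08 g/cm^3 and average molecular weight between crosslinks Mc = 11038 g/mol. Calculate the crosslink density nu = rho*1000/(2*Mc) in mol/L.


nu = rho * 1000 / (2 * Mc)
nu = 1.08 * 1000 / (2 * 11038)
nu = 1080.0 / 22076
nu = 0.0489 mol/L

0.0489 mol/L


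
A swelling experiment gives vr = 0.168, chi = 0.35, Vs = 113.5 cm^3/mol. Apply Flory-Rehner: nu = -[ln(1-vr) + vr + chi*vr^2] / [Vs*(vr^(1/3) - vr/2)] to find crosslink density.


ln(1 - vr) = ln(1 - 0.168) = -0.1839
Numerator = -((-0.1839) + 0.168 + 0.35 * 0.168^2) = 0.0060
Denominator = 113.5 * (0.168^(1/3) - 0.168/2) = 53.0936
nu = 0.0060 / 53.0936 = 1.1384e-04 mol/cm^3

1.1384e-04 mol/cm^3


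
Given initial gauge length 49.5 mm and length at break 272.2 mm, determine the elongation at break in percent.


Elongation = (Lf - L0) / L0 * 100
= (272.2 - 49.5) / 49.5 * 100
= 222.7 / 49.5 * 100
= 449.9%

449.9%


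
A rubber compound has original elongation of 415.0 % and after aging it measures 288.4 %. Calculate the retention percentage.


Retention = aged / original * 100
= 288.4 / 415.0 * 100
= 69.5%

69.5%


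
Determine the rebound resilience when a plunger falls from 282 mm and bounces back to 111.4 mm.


Resilience = h_rebound / h_drop * 100
= 111.4 / 282 * 100
= 39.5%

39.5%


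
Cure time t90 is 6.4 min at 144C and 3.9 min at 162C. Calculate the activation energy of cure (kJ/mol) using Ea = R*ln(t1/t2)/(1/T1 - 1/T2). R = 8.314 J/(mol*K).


T1 = 417.15 K, T2 = 435.15 K
1/T1 - 1/T2 = 9.9161e-05
ln(t1/t2) = ln(6.4/3.9) = 0.4953
Ea = 8.314 * 0.4953 / 9.9161e-05 = 41529.4209 J/mol
Ea = 41.53 kJ/mol

41.53 kJ/mol


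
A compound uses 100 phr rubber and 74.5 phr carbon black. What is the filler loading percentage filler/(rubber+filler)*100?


Filler % = filler / (rubber + filler) * 100
= 74.5 / (100 + 74.5) * 100
= 74.5 / 174.5 * 100
= 42.69%

42.69%


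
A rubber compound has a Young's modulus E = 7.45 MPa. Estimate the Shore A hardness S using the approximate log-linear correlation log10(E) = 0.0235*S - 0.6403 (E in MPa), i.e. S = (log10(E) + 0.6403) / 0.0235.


log10(E) = 0.0235*S - 0.6403  =>  S = (log10(E) + 0.6403) / 0.0235
log10(7.45) = 0.872156
S = (0.872156 + 0.6403) / 0.0235 = 1.512456 / 0.0235
S = 64.4

Shore A = 64.4


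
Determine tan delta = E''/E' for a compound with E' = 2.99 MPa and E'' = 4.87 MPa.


tan delta = E'' / E'
= 4.87 / 2.99
= 1.6288

tan delta = 1.6288


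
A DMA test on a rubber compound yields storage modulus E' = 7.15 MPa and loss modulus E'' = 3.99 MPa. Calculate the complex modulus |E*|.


|E*| = sqrt(E'^2 + E''^2)
= sqrt(7.15^2 + 3.99^2)
= sqrt(51.1225 + 15.9201)
= 8.188 MPa

8.188 MPa


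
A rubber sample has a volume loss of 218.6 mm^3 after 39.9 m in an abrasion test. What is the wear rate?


Rate = volume_loss / distance
= 218.6 / 39.9
= 5.479 mm^3/m

5.479 mm^3/m


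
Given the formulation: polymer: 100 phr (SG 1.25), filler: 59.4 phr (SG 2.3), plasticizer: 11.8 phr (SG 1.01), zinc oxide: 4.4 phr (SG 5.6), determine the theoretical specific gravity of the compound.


Sum of weights = 175.6
Volume contributions:
  polymer: 100/1.25 = 80.0000
  filler: 59.4/2.3 = 25.8261
  plasticizer: 11.8/1.01 = 11.6832
  zinc oxide: 4.4/5.6 = 0.7857
Sum of volumes = 118.2950
SG = 175.6 / 118.2950 = 1.484

SG = 1.484


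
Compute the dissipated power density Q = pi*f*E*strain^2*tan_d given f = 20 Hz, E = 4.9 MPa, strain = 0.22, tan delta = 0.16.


Q = pi * f * E * strain^2 * tan_d
= pi * 20 * 4.9 * 0.22^2 * 0.16
= pi * 20 * 4.9 * 0.0484 * 0.16
= 2.3842

Q = 2.3842


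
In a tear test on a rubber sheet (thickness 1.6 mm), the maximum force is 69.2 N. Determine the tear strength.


Tear strength = force / thickness
= 69.2 / 1.6
= 43.25 N/mm

43.25 N/mm


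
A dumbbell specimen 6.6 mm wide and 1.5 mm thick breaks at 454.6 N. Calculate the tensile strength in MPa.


Area = width * thickness = 6.6 * 1.5 = 9.9 mm^2
TS = force / area = 454.6 / 9.9 = 45.92 MPa

45.92 MPa


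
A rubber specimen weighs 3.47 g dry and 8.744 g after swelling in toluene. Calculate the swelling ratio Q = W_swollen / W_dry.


Q = W_swollen / W_dry
Q = 8.744 / 3.47
Q = 2.52

Q = 2.52


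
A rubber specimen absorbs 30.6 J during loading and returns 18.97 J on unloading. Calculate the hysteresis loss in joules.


Hysteresis loss = loading - unloading
= 30.6 - 18.97
= 11.63 J

11.63 J


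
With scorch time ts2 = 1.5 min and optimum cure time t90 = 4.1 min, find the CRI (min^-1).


CRI = 100 / (t90 - ts2)
= 100 / (4.1 - 1.5)
= 100 / 2.6
= 38.46 min^-1

38.46 min^-1


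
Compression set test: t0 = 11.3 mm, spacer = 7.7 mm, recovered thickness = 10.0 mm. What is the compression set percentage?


CS = (t0 - recovered) / (t0 - ts) * 100
= (11.3 - 10.0) / (11.3 - 7.7) * 100
= 1.3 / 3.6 * 100
= 36.1%

36.1%


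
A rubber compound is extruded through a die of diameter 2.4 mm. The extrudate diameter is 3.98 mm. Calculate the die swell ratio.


Die swell ratio = D_extrudate / D_die
= 3.98 / 2.4
= 1.658

Die swell = 1.658


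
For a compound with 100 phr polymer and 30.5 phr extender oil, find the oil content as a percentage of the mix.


Oil % = oil / (100 + oil) * 100
= 30.5 / (100 + 30.5) * 100
= 30.5 / 130.5 * 100
= 23.37%

23.37%


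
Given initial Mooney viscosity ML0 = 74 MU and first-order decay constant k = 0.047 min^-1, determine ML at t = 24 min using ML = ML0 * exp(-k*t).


ML = ML0 * exp(-k * t)
ML = 74 * exp(-0.047 * 24)
ML = 74 * 0.3237
ML = 23.95 MU

23.95 MU


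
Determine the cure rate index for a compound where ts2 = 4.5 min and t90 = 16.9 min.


CRI = 100 / (t90 - ts2)
= 100 / (16.9 - 4.5)
= 100 / 12.4
= 8.06 min^-1

8.06 min^-1


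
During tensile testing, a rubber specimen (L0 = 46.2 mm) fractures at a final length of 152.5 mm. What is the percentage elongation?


Elongation = (Lf - L0) / L0 * 100
= (152.5 - 46.2) / 46.2 * 100
= 106.3 / 46.2 * 100
= 230.1%

230.1%


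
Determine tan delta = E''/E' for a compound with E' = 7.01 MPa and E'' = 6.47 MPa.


tan delta = E'' / E'
= 6.47 / 7.01
= 0.923

tan delta = 0.923


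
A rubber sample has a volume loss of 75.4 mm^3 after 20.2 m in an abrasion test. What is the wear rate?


Rate = volume_loss / distance
= 75.4 / 20.2
= 3.733 mm^3/m

3.733 mm^3/m


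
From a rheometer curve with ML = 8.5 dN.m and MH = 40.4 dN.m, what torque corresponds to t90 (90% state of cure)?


M90 = ML + 0.9 * (MH - ML)
M90 = 8.5 + 0.9 * (40.4 - 8.5)
M90 = 8.5 + 0.9 * 31.9
M90 = 37.21 dN.m

37.21 dN.m


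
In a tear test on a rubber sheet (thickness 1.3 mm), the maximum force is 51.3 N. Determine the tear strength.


Tear strength = force / thickness
= 51.3 / 1.3
= 39.46 N/mm

39.46 N/mm


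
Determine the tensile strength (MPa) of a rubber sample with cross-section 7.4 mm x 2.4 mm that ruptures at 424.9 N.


Area = width * thickness = 7.4 * 2.4 = 17.76 mm^2
TS = force / area = 424.9 / 17.76 = 23.92 MPa

23.92 MPa
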